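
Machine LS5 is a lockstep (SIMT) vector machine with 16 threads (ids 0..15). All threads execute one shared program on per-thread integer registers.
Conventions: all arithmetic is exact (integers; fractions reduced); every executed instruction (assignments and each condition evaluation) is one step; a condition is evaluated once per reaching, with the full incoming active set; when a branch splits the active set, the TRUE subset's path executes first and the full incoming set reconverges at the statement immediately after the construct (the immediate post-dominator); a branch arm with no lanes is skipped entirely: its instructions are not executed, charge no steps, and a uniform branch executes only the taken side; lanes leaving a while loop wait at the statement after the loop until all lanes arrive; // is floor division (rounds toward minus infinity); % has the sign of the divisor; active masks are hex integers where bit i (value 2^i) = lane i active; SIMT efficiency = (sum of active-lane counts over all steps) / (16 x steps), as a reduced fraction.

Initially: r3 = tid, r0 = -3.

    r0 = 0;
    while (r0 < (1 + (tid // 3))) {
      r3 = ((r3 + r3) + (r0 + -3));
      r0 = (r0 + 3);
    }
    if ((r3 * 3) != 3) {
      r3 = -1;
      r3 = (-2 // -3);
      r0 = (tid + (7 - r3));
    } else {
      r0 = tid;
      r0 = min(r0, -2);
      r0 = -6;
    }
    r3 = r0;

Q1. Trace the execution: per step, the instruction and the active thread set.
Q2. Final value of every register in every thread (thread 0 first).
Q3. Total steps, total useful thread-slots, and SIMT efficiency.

step 0: r0 <- 0                      0xffff
step 1: eval (r0 < (1 + (tid // 3))) 0xffff
step 2: r3 <- ((r3 + r3) + (r0 + -3)) 0xffff
step 3: r0 <- (r0 + 3)               0xffff
step 4: eval (r0 < (1 + (tid // 3))) 0xffff
step 5: r3 <- ((r3 + r3) + (r0 + -3)) 0xfe00
step 6: r0 <- (r0 + 3)               0xfe00
step 7: eval (r0 < (1 + (tid // 3))) 0xfe00
step 8: eval ((r3 * 3) != 3)         0xffff
step 9: r3 <- -1                     0xfffb
step 10: r3 <- (-2 // -3)             0xfffb
step 11: r0 <- (tid + (7 - r3))       0xfffb
step 12: r0 <- tid                    0x0004
step 13: r0 <- min(r0, -2)            0x0004
step 14: r0 <- -6                     0x0004
step 15: r3 <- r0                     0xffff

Answer: 16 steps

r3: 7,8,-6,10,11,12,13,14,15,16,17,18,19,20,21,22
r0: 7,8,-6,10,11,12,13,14,15,16,17,18,19,20,21,22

steps = 16; useful = 181; efficiency = 181/256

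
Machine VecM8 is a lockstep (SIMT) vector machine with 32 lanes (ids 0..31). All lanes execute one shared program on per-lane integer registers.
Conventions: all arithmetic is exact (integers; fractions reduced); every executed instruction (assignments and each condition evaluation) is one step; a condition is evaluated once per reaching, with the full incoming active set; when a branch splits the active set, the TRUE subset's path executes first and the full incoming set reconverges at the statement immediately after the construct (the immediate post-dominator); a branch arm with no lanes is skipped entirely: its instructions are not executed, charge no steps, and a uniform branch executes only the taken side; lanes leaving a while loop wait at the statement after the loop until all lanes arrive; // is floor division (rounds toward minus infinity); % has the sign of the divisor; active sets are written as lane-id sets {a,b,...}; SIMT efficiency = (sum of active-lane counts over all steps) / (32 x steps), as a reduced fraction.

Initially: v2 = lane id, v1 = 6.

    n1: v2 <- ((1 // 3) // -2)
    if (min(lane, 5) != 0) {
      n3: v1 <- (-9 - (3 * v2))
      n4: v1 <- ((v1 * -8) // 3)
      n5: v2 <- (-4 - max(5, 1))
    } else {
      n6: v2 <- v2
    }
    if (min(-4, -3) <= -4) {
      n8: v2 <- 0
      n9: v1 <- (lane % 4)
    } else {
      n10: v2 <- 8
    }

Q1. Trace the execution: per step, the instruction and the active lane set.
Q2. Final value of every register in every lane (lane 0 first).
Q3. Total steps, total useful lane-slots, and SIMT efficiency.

step 0: v2 <- ((1 // 3) // -2)       {0,1,2,3,4,5,6,7,8,9,10,11,12,13,14,15,16,17,18,19,20,21,22,23,24,25,26,27,28,29,30,31}
step 1: eval (min(lane, 5) != 0)     {0,1,2,3,4,5,6,7,8,9,10,11,12,13,14,15,16,17,18,19,20,21,22,23,24,25,26,27,28,29,30,31}
step 2: v1 <- (-9 - (3 * v2))        {1,2,3,4,5,6,7,8,9,10,11,12,13,14,15,16,17,18,19,20,21,22,23,24,25,26,27,28,29,30,31}
step 3: v1 <- ((v1 * -8) // 3)       {1,2,3,4,5,6,7,8,9,10,11,12,13,14,15,16,17,18,19,20,21,22,23,24,25,26,27,28,29,30,31}
step 4: v2 <- (-4 - max(5, 1))       {1,2,3,4,5,6,7,8,9,10,11,12,13,14,15,16,17,18,19,20,21,22,23,24,25,26,27,28,29,30,31}
step 5: v2 <- v2                     {0}
step 6: eval (min(-4, -3) <= -4)     {0,1,2,3,4,5,6,7,8,9,10,11,12,13,14,15,16,17,18,19,20,21,22,23,24,25,26,27,28,29,30,31}
step 7: v2 <- 0                      {0,1,2,3,4,5,6,7,8,9,10,11,12,13,14,15,16,17,18,19,20,21,22,23,24,25,26,27,28,29,30,31}
step 8: v1 <- (lane % 4)             {0,1,2,3,4,5,6,7,8,9,10,11,12,13,14,15,16,17,18,19,20,21,22,23,24,25,26,27,28,29,30,31}

Answer: 9 steps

v2: 0,0,0,0,0,0,0,0,0,0,0,0,0,0,0,0,0,0,0,0,0,0,0,0,0,0,0,0,0,0,0,0
v1: 0,1,2,3,0,1,2,3,0,1,2,3,0,1,2,3,0,1,2,3,0,1,2,3,0,1,2,3,0,1,2,3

steps = 9; useful = 254; efficiency = 254/288 = 127/144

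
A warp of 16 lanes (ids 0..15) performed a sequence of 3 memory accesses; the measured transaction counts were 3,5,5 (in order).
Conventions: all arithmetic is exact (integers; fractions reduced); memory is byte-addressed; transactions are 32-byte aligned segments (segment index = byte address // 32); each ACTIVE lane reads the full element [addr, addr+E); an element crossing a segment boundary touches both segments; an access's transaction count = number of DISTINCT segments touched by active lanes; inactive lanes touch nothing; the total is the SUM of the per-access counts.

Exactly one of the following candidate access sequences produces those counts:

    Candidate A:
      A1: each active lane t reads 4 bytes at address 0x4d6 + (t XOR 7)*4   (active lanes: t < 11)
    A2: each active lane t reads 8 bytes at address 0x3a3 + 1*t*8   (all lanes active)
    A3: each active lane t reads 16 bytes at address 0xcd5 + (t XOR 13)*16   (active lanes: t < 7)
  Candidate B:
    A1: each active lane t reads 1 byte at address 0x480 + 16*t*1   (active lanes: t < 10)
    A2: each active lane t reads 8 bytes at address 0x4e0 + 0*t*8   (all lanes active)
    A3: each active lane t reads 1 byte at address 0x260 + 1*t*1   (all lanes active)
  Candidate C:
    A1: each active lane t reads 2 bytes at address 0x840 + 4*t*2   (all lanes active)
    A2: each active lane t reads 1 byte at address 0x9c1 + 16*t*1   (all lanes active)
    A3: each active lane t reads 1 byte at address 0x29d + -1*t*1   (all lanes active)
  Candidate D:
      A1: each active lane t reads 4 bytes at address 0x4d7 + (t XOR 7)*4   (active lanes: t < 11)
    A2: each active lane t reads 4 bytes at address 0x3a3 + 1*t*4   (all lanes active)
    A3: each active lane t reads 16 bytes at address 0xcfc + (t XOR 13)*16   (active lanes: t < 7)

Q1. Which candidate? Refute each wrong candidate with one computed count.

B: A1 gives 5 transactions, not 3
C: A1 gives 4 transactions, not 3
D: A2 gives 3 transactions, not 5
A: all counts match (3,5,5)

Answer: A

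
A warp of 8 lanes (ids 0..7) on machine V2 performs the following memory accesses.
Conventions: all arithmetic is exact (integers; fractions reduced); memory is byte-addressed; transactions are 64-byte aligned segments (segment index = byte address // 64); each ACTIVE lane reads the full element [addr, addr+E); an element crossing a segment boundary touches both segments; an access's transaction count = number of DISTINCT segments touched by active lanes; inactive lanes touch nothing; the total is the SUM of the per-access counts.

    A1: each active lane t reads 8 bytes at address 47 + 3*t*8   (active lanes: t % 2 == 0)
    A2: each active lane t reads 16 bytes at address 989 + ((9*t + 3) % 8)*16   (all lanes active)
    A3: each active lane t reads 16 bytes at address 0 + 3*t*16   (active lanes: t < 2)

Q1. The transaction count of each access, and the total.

A1: 4 transactions
A2: 3 transactions
A3: 1 transaction

Answer: 4,3,1; total 8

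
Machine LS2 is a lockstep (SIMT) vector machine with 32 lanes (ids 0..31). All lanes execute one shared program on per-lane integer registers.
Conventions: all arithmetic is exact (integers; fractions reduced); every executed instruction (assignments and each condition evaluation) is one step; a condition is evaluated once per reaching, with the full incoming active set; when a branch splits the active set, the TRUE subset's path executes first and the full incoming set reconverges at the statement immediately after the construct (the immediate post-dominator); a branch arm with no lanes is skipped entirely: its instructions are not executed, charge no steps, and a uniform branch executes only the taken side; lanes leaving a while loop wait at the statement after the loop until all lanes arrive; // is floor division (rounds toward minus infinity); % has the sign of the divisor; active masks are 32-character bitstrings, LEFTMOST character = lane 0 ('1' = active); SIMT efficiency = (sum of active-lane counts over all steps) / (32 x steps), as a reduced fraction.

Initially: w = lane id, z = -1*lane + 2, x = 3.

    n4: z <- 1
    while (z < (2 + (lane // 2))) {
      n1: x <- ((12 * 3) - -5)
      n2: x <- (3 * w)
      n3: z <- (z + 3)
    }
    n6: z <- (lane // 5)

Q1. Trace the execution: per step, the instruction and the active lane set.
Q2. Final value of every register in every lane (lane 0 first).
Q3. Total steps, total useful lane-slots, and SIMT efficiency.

step 0: z <- 1                       11111111111111111111111111111111
step 1: eval (z < (2 + (lane // 2))) 11111111111111111111111111111111
step 2: x <- ((12 * 3) - -5)         11111111111111111111111111111111
step 3: x <- (3 * w)                 11111111111111111111111111111111
step 4: z <- (z + 3)                 11111111111111111111111111111111
step 5: eval (z < (2 + (lane // 2))) 11111111111111111111111111111111
step 6: x <- ((12 * 3) - -5)         00000011111111111111111111111111
step 7: x <- (3 * w)                 00000011111111111111111111111111
step 8: z <- (z + 3)                 00000011111111111111111111111111
step 9: eval (z < (2 + (lane // 2))) 00000011111111111111111111111111
step 10: x <- ((12 * 3) - -5)         00000000000011111111111111111111
step 11: x <- (3 * w)                 00000000000011111111111111111111
step 12: z <- (z + 3)                 00000000000011111111111111111111
step 13: eval (z < (2 + (lane // 2))) 00000000000011111111111111111111
step 14: x <- ((12 * 3) - -5)         00000000000000000011111111111111
step 15: x <- (3 * w)                 00000000000000000011111111111111
step 16: z <- (z + 3)                 00000000000000000011111111111111
step 17: eval (z < (2 + (lane // 2))) 00000000000000000011111111111111
step 18: x <- ((12 * 3) - -5)         00000000000000000000000011111111
step 19: x <- (3 * w)                 00000000000000000000000011111111
step 20: z <- (z + 3)                 00000000000000000000000011111111
step 21: eval (z < (2 + (lane // 2))) 00000000000000000000000011111111
step 22: x <- ((12 * 3) - -5)         00000000000000000000000000000011
step 23: x <- (3 * w)                 00000000000000000000000000000011
step 24: z <- (z + 3)                 00000000000000000000000000000011
step 25: eval (z < (2 + (lane // 2))) 00000000000000000000000000000011
step 26: z <- (lane // 5)             11111111111111111111111111111111

Answer: 27 steps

w: 0,1,2,3,4,5,6,7,8,9,10,11,12,13,14,15,16,17,18,19,20,21,22,23,24,25,26,27,28,29,30,31
z: 0,0,0,0,0,1,1,1,1,1,2,2,2,2,2,3,3,3,3,3,4,4,4,4,4,5,5,5,5,5,6,6
x: 0,3,6,9,12,15,18,21,24,27,30,33,36,39,42,45,48,51,54,57,60,63,66,69,72,75,78,81,84,87,90,93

steps = 27; useful = 504; efficiency = 504/864 = 7/12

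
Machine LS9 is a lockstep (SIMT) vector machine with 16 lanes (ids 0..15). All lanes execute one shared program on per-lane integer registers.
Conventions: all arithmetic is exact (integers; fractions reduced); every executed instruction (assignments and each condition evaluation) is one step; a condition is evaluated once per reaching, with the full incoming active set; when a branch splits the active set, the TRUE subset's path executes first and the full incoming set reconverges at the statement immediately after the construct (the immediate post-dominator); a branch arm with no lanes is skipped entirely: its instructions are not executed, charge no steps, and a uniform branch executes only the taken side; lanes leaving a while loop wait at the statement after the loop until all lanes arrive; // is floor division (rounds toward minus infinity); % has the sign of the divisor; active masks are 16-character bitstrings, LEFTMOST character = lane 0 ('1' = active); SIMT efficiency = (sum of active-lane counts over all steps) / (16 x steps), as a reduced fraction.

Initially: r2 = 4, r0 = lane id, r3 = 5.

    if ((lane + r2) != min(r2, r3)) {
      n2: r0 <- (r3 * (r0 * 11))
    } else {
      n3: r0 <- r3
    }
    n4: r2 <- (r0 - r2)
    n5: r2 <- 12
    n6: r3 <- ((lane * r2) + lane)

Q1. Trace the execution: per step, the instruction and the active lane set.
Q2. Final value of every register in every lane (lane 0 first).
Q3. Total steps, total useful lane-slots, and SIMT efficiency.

step 0: eval ((lane + r2) != min(r2, r3)) 1111111111111111
step 1: r0 <- (r3 * (r0 * 11))       0111111111111111
step 2: r0 <- r3                     1000000000000000
step 3: r2 <- (r0 - r2)              1111111111111111
step 4: r2 <- 12                     1111111111111111
step 5: r3 <- ((lane * r2) + lane)   1111111111111111

Answer: 6 steps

r2: 12,12,12,12,12,12,12,12,12,12,12,12,12,12,12,12
r0: 5,55,110,165,220,275,330,385,440,495,550,605,660,715,770,825
r3: 0,13,26,39,52,65,78,91,104,117,130,143,156,169,182,195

steps = 6; useful = 80; efficiency = 80/96 = 5/6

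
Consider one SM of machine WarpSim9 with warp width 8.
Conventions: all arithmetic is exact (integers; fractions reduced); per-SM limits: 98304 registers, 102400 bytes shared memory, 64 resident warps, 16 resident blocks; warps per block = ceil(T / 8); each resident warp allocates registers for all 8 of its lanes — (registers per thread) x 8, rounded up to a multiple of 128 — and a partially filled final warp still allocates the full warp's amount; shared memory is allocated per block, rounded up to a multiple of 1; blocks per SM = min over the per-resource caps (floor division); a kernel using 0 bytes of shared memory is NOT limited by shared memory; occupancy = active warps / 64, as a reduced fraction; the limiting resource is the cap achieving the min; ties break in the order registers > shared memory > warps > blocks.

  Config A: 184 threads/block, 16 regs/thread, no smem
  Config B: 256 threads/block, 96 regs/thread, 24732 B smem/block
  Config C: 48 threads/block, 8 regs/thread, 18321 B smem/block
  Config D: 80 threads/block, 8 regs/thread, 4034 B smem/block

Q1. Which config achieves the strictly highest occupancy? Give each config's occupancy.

occupancies: A 23/32, B 1, C 15/32, D 15/16

Answer: B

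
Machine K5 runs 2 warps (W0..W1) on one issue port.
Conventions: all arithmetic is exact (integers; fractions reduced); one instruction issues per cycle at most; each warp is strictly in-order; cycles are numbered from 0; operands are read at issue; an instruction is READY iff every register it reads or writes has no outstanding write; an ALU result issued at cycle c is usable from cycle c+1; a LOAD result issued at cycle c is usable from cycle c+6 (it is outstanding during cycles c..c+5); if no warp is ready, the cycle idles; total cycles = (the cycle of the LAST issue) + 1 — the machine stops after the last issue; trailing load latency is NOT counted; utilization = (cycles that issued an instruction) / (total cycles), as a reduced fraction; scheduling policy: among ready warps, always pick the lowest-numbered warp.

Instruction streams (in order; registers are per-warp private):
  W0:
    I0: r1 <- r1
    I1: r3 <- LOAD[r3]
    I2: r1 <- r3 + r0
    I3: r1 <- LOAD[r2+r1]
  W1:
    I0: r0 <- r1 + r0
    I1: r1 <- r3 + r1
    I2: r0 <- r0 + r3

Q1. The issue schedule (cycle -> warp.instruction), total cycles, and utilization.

cycle 0: W0.I0
cycle 1: W0.I1
cycle 2: W1.I0
cycle 3: W1.I1
cycle 4: W1.I2
cycle 5: idle
cycle 6: idle
cycle 7: W0.I2
cycle 8: W0.I3

Answer: 9 cycles, utilization 7/9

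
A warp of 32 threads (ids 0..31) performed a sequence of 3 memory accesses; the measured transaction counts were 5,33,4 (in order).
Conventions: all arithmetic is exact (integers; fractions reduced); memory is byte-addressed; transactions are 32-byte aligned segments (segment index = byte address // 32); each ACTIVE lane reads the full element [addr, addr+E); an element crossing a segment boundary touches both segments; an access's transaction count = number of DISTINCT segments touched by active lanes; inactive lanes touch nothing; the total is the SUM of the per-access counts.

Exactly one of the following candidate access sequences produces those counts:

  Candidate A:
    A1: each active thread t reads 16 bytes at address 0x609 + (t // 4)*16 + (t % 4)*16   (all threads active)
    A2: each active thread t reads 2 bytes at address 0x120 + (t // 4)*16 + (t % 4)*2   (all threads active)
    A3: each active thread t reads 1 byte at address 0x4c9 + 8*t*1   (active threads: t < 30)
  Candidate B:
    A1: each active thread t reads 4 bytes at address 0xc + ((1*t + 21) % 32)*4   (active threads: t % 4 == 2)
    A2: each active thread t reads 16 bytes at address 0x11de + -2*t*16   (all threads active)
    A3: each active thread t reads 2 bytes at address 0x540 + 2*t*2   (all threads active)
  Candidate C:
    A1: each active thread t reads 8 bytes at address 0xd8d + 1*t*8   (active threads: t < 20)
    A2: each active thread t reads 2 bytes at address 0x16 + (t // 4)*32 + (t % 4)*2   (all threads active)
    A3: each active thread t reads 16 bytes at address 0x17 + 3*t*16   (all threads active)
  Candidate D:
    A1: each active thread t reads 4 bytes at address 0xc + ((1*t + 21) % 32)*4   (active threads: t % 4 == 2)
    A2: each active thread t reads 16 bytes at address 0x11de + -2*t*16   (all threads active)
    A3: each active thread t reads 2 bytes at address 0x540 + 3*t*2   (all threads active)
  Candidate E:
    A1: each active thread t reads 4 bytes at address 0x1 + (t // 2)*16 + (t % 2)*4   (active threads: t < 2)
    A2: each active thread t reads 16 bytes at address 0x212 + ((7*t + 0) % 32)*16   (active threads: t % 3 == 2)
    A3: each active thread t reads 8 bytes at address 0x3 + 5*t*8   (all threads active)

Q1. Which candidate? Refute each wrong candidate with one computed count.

A: A1 gives 6 transactions, not 5
C: A1 gives 6 transactions, not 5
D: A3 gives 6 transactions, not 4
E: A1 gives 1 transaction, not 5
B: all counts match (5,33,4)

Answer: B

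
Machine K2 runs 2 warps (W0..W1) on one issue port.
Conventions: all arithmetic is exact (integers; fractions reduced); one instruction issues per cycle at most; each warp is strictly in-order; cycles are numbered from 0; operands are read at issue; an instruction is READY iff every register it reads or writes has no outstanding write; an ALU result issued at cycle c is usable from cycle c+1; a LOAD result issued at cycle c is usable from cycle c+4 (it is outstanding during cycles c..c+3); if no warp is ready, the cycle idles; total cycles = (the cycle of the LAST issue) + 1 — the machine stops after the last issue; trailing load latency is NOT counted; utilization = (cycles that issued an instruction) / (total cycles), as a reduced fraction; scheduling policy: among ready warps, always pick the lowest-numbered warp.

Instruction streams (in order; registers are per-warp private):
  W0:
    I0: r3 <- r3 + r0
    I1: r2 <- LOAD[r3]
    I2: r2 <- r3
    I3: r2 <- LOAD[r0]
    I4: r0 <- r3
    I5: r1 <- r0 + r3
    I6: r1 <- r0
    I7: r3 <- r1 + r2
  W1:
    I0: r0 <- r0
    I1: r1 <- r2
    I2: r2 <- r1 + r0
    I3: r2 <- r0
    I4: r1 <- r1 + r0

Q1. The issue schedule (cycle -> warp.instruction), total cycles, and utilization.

cycle 0: W0.I0
cycle 1: W0.I1
cycle 2: W1.I0
cycle 3: W1.I1
cycle 4: W1.I2
cycle 5: W0.I2
cycle 6: W0.I3
cycle 7: W0.I4
cycle 8: W0.I5
cycle 9: W0.I6
cycle 10: W0.I7
cycle 11: W1.I3
cycle 12: W1.I4

Answer: 13 cycles, utilization 1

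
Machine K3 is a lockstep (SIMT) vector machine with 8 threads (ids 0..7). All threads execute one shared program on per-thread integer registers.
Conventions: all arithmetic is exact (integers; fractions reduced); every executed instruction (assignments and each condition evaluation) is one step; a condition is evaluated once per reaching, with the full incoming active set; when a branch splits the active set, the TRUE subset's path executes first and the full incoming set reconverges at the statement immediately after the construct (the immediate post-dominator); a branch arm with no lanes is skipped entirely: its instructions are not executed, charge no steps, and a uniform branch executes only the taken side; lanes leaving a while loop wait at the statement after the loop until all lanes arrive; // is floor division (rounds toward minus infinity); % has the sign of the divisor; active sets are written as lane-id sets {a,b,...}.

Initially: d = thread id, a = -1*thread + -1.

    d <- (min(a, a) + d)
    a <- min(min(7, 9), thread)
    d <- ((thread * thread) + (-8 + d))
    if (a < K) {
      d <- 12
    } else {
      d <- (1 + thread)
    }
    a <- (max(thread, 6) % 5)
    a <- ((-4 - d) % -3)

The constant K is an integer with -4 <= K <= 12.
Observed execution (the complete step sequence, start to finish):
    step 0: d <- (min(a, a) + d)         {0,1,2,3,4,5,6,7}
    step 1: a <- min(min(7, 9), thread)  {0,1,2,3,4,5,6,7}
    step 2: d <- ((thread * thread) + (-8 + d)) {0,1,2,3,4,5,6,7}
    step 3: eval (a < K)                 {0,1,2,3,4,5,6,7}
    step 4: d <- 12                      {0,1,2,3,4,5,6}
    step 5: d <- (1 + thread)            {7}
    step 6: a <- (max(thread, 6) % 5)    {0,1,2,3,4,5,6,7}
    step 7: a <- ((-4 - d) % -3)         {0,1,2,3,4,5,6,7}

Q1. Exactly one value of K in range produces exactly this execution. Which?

Answer: K = 7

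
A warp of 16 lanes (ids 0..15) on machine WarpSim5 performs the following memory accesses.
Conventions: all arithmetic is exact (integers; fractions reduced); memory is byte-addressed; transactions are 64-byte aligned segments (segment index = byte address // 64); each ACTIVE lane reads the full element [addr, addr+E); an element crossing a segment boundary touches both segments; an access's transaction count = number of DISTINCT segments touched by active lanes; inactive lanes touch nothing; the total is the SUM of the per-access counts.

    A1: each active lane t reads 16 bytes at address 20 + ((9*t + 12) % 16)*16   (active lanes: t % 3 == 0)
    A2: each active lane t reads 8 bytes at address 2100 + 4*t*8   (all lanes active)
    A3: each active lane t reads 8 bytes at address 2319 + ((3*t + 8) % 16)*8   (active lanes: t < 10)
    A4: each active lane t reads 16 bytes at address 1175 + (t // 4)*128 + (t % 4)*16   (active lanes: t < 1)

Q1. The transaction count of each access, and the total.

A1: 4 transactions
A2: 9 transactions
A3: 3 transactions
A4: 1 transaction

Answer: 4,9,3,1; total 17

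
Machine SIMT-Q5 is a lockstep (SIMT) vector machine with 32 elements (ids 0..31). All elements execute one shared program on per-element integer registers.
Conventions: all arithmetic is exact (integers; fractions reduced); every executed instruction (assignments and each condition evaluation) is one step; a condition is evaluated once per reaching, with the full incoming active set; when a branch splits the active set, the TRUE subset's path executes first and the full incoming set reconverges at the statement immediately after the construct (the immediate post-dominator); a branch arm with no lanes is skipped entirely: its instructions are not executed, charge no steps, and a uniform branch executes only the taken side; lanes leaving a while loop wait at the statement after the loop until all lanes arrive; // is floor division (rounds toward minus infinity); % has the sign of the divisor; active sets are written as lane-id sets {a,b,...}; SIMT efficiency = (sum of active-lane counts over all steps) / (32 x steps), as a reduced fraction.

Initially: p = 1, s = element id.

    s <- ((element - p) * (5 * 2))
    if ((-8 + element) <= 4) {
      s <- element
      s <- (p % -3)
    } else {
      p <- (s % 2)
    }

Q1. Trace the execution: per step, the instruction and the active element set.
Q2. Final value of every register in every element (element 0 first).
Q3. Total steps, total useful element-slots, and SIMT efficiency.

step 0: s <- ((element - p) * (5 * 2)) {0,1,2,3,4,5,6,7,8,9,10,11,12,13,14,15,16,17,18,19,20,21,22,23,24,25,26,27,28,29,30,31}
step 1: eval ((-8 + element) <= 4)   {0,1,2,3,4,5,6,7,8,9,10,11,12,13,14,15,16,17,18,19,20,21,22,23,24,25,26,27,28,29,30,31}
step 2: s <- element                 {0,1,2,3,4,5,6,7,8,9,10,11,12}
step 3: s <- (p % -3)                {0,1,2,3,4,5,6,7,8,9,10,11,12}
step 4: p <- (s % 2)                 {13,14,15,16,17,18,19,20,21,22,23,24,25,26,27,28,29,30,31}

Answer: 5 steps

p: 1,1,1,1,1,1,1,1,1,1,1,1,1,0,0,0,0,0,0,0,0,0,0,0,0,0,0,0,0,0,0,0
s: -2,-2,-2,-2,-2,-2,-2,-2,-2,-2,-2,-2,-2,120,130,140,150,160,170,180,190,200,210,220,230,240,250,260,270,280,290,300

steps = 5; useful = 109; efficiency = 109/160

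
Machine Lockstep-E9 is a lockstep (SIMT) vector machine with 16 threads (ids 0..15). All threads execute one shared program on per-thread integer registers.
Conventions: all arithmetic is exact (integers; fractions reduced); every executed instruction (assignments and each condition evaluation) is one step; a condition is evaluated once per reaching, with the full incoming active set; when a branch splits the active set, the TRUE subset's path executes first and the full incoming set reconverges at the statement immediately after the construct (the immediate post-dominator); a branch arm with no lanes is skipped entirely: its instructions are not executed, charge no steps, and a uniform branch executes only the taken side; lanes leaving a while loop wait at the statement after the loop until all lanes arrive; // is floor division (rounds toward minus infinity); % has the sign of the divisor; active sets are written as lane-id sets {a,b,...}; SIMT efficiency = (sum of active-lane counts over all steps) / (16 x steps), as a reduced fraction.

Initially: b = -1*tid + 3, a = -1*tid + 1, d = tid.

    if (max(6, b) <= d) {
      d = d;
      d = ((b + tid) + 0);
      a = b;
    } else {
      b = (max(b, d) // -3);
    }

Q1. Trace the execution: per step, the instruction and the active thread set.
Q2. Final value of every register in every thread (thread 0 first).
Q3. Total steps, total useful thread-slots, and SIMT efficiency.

step 0: eval (max(6, b) <= d)        {0,1,2,3,4,5,6,7,8,9,10,11,12,13,14,15}
step 1: d <- d                       {6,7,8,9,10,11,12,13,14,15}
step 2: d <- ((b + tid) + 0)         {6,7,8,9,10,11,12,13,14,15}
step 3: a <- b                       {6,7,8,9,10,11,12,13,14,15}
step 4: b <- (max(b, d) // -3)       {0,1,2,3,4,5}

Answer: 5 steps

b: -1,-1,-1,-1,-2,-2,-3,-4,-5,-6,-7,-8,-9,-10,-11,-12
a: 1,0,-1,-2,-3,-4,-3,-4,-5,-6,-7,-8,-9,-10,-11,-12
d: 0,1,2,3,4,5,3,3,3,3,3,3,3,3,3,3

steps = 5; useful = 52; efficiency = 52/80 = 13/20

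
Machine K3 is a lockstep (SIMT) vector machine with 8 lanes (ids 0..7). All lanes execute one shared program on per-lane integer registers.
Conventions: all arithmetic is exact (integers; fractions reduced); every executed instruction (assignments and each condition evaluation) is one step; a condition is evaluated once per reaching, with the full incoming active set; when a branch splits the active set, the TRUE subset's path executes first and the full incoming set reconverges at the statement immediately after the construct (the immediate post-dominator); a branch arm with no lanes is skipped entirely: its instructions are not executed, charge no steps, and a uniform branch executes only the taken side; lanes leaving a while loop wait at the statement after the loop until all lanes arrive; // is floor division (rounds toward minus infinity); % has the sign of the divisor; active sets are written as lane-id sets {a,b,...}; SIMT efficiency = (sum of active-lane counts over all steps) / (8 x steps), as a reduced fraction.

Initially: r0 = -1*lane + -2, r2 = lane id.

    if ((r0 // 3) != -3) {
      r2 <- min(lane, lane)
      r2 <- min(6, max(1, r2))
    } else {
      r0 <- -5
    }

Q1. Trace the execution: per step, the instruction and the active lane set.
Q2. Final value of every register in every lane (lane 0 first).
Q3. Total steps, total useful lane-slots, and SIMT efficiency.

step 0: eval ((r0 // 3) != -3)       {0,1,2,3,4,5,6,7}
step 1: r2 <- min(lane, lane)        {0,1,2,3,4}
step 2: r2 <- min(6, max(1, r2))     {0,1,2,3,4}
step 3: r0 <- -5                     {5,6,7}

Answer: 4 steps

r0: -2,-3,-4,-5,-6,-5,-5,-5
r2: 1,1,2,3,4,5,6,7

steps = 4; useful = 21; efficiency = 21/32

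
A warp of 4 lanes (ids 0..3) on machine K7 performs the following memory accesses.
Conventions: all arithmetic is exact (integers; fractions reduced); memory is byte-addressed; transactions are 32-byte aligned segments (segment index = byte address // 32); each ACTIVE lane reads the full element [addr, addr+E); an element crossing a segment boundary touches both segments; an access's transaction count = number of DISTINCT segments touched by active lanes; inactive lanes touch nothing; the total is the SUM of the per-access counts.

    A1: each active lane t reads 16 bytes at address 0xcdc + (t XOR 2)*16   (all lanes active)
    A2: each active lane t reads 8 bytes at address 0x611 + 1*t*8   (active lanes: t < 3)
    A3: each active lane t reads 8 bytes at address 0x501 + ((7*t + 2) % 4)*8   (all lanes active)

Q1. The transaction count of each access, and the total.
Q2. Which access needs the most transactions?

A1: 3 transactions
A2: 2 transactions
A3: 2 transactions

Answer: 3,2,2; total 7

Answer: A1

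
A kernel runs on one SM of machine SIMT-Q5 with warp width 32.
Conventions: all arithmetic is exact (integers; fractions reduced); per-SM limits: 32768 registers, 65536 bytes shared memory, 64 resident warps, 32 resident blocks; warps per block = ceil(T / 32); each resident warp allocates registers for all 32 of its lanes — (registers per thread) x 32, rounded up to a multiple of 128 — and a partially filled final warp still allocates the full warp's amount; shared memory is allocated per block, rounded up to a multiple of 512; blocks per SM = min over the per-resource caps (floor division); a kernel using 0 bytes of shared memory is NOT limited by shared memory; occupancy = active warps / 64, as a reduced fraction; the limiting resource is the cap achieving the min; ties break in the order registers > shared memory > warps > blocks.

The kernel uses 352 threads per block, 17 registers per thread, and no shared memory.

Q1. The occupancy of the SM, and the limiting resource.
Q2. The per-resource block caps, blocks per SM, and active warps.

Answer: occupancy 11/16, limited by registers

registers: 4 blocks
shared memory: no limit (kernel uses none)
warps: 5 blocks
blocks: 32 blocks

Answer: 4 blocks, 44 active warps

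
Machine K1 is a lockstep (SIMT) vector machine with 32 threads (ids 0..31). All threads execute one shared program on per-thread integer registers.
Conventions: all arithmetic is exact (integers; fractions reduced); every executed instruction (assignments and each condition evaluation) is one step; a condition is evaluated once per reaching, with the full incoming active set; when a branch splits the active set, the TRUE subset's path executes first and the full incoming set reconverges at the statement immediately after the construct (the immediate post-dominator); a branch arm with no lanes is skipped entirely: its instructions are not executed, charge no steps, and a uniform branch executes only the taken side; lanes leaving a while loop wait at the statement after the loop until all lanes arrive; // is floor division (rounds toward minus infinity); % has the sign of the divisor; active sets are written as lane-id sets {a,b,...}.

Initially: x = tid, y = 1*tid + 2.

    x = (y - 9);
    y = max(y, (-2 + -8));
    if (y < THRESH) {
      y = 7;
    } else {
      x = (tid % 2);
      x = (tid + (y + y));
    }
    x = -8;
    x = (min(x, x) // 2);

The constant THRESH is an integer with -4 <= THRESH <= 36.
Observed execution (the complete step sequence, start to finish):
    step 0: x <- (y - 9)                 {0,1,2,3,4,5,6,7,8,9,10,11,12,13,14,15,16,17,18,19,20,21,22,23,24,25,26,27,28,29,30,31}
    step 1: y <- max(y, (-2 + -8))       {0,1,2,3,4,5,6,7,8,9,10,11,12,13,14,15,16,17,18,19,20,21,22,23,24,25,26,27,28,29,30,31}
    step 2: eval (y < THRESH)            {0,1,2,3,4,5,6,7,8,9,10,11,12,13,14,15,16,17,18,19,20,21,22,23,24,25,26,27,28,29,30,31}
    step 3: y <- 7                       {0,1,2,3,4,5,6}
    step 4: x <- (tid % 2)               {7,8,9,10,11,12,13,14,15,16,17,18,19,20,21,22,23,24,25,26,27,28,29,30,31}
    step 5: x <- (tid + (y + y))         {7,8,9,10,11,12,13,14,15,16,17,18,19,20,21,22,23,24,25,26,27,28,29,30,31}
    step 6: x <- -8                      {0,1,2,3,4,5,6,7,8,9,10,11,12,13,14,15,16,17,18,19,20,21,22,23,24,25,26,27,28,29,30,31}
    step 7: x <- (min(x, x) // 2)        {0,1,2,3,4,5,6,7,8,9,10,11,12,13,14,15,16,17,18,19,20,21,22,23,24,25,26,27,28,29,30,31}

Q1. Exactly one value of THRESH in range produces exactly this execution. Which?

Answer: THRESH = 9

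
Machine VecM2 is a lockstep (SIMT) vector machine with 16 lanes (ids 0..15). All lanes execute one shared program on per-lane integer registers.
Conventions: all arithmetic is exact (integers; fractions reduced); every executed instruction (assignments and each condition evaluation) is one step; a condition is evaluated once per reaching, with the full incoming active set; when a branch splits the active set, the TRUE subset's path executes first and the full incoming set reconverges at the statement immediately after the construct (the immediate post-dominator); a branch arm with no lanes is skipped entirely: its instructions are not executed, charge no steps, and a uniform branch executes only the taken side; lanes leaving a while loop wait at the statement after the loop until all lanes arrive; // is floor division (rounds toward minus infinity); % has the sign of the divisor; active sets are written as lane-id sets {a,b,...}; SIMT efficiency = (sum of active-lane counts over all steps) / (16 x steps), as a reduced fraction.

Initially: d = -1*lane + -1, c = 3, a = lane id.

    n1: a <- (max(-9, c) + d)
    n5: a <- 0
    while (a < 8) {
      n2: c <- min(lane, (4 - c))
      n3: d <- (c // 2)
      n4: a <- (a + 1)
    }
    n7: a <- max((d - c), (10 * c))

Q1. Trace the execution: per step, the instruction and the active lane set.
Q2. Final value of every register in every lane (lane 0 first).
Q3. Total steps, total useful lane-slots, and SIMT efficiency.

step 0: a <- (max(-9, c) + d)        {0,1,2,3,4,5,6,7,8,9,10,11,12,13,14,15}
step 1: a <- 0                       {0,1,2,3,4,5,6,7,8,9,10,11,12,13,14,15}
step 2: eval (a < 8)                 {0,1,2,3,4,5,6,7,8,9,10,11,12,13,14,15}
step 3: c <- min(lane, (4 - c))      {0,1,2,3,4,5,6,7,8,9,10,11,12,13,14,15}
step 4: d <- (c // 2)                {0,1,2,3,4,5,6,7,8,9,10,11,12,13,14,15}
step 5: a <- (a + 1)                 {0,1,2,3,4,5,6,7,8,9,10,11,12,13,14,15}
step 6: eval (a < 8)                 {0,1,2,3,4,5,6,7,8,9,10,11,12,13,14,15}
step 7: c <- min(lane, (4 - c))      {0,1,2,3,4,5,6,7,8,9,10,11,12,13,14,15}
step 8: d <- (c // 2)                {0,1,2,3,4,5,6,7,8,9,10,11,12,13,14,15}
step 9: a <- (a + 1)                 {0,1,2,3,4,5,6,7,8,9,10,11,12,13,14,15}
step 10: eval (a < 8)                 {0,1,2,3,4,5,6,7,8,9,10,11,12,13,14,15}
step 11: c <- min(lane, (4 - c))      {0,1,2,3,4,5,6,7,8,9,10,11,12,13,14,15}
step 12: d <- (c // 2)                {0,1,2,3,4,5,6,7,8,9,10,11,12,13,14,15}
step 13: a <- (a + 1)                 {0,1,2,3,4,5,6,7,8,9,10,11,12,13,14,15}
step 14: eval (a < 8)                 {0,1,2,3,4,5,6,7,8,9,10,11,12,13,14,15}
step 15: c <- min(lane, (4 - c))      {0,1,2,3,4,5,6,7,8,9,10,11,12,13,14,15}
step 16: d <- (c // 2)                {0,1,2,3,4,5,6,7,8,9,10,11,12,13,14,15}
step 17: a <- (a + 1)                 {0,1,2,3,4,5,6,7,8,9,10,11,12,13,14,15}
step 18: eval (a < 8)                 {0,1,2,3,4,5,6,7,8,9,10,11,12,13,14,15}
step 19: c <- min(lane, (4 - c))      {0,1,2,3,4,5,6,7,8,9,10,11,12,13,14,15}
step 20: d <- (c // 2)                {0,1,2,3,4,5,6,7,8,9,10,11,12,13,14,15}
step 21: a <- (a + 1)                 {0,1,2,3,4,5,6,7,8,9,10,11,12,13,14,15}
step 22: eval (a < 8)                 {0,1,2,3,4,5,6,7,8,9,10,11,12,13,14,15}
step 23: c <- min(lane, (4 - c))      {0,1,2,3,4,5,6,7,8,9,10,11,12,13,14,15}
step 24: d <- (c // 2)                {0,1,2,3,4,5,6,7,8,9,10,11,12,13,14,15}
step 25: a <- (a + 1)                 {0,1,2,3,4,5,6,7,8,9,10,11,12,13,14,15}
step 26: eval (a < 8)                 {0,1,2,3,4,5,6,7,8,9,10,11,12,13,14,15}
step 27: c <- min(lane, (4 - c))      {0,1,2,3,4,5,6,7,8,9,10,11,12,13,14,15}
step 28: d <- (c // 2)                {0,1,2,3,4,5,6,7,8,9,10,11,12,13,14,15}
step 29: a <- (a + 1)                 {0,1,2,3,4,5,6,7,8,9,10,11,12,13,14,15}
step 30: eval (a < 8)                 {0,1,2,3,4,5,6,7,8,9,10,11,12,13,14,15}
step 31: c <- min(lane, (4 - c))      {0,1,2,3,4,5,6,7,8,9,10,11,12,13,14,15}
step 32: d <- (c // 2)                {0,1,2,3,4,5,6,7,8,9,10,11,12,13,14,15}
step 33: a <- (a + 1)                 {0,1,2,3,4,5,6,7,8,9,10,11,12,13,14,15}
step 34: eval (a < 8)                 {0,1,2,3,4,5,6,7,8,9,10,11,12,13,14,15}
step 35: a <- max((d - c), (10 * c))  {0,1,2,3,4,5,6,7,8,9,10,11,12,13,14,15}

Answer: 36 steps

d: 0,0,1,1,1,1,1,1,1,1,1,1,1,1,1,1
c: 0,1,2,3,3,3,3,3,3,3,3,3,3,3,3,3
a: 0,10,20,30,30,30,30,30,30,30,30,30,30,30,30,30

steps = 36; useful = 576; efficiency = 576/576 = 1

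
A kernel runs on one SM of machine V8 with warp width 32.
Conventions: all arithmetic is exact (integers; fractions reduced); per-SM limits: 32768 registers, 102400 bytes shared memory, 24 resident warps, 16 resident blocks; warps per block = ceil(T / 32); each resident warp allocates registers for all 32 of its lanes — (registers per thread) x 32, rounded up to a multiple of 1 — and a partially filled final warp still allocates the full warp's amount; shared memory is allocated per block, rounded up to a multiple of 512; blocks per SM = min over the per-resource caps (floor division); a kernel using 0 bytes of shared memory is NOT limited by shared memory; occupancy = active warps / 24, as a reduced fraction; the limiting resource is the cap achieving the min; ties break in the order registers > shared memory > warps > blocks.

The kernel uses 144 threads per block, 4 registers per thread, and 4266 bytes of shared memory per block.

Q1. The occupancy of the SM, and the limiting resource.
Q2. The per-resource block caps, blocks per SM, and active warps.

Answer: occupancy 5/6, limited by warps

registers: 51 blocks
shared memory: 22 blocks
warps: 4 blocks
blocks: 16 blocks

Answer: 4 blocks, 20 active warps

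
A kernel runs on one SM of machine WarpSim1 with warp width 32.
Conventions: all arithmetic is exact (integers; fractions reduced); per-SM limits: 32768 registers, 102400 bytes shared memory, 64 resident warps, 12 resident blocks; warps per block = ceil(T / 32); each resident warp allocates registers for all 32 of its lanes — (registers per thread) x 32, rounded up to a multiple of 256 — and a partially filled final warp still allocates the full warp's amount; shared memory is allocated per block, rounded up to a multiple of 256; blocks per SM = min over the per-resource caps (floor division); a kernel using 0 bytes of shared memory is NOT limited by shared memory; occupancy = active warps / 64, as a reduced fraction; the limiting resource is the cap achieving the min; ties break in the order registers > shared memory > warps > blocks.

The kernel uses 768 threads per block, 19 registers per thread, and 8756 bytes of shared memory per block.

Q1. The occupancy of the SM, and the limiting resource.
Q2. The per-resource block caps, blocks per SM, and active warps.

Answer: occupancy 3/8, limited by registers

registers: 1 block
shared memory: 11 blocks
warps: 2 blocks
blocks: 12 blocks

Answer: 1 block, 24 active warps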